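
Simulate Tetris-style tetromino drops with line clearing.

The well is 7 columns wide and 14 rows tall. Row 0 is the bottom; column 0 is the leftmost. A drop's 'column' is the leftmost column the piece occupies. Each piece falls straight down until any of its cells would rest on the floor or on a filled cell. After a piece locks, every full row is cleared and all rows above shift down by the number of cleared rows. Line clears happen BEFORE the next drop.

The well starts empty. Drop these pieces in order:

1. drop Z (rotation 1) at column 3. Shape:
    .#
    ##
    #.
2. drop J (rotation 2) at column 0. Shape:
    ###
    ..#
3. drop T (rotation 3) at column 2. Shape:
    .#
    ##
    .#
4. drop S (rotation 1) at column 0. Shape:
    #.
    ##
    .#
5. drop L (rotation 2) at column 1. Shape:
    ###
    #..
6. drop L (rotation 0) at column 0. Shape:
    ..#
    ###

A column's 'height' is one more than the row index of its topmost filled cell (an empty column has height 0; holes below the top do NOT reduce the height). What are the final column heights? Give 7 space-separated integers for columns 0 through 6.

Drop 1: Z rot1 at col 3 lands with bottom-row=0; cleared 0 line(s) (total 0); column heights now [0 0 0 2 3 0 0], max=3
Drop 2: J rot2 at col 0 lands with bottom-row=0; cleared 0 line(s) (total 0); column heights now [2 2 2 2 3 0 0], max=3
Drop 3: T rot3 at col 2 lands with bottom-row=2; cleared 0 line(s) (total 0); column heights now [2 2 4 5 3 0 0], max=5
Drop 4: S rot1 at col 0 lands with bottom-row=2; cleared 0 line(s) (total 0); column heights now [5 4 4 5 3 0 0], max=5
Drop 5: L rot2 at col 1 lands with bottom-row=4; cleared 0 line(s) (total 0); column heights now [5 6 6 6 3 0 0], max=6
Drop 6: L rot0 at col 0 lands with bottom-row=6; cleared 0 line(s) (total 0); column heights now [7 7 8 6 3 0 0], max=8

Answer: 7 7 8 6 3 0 0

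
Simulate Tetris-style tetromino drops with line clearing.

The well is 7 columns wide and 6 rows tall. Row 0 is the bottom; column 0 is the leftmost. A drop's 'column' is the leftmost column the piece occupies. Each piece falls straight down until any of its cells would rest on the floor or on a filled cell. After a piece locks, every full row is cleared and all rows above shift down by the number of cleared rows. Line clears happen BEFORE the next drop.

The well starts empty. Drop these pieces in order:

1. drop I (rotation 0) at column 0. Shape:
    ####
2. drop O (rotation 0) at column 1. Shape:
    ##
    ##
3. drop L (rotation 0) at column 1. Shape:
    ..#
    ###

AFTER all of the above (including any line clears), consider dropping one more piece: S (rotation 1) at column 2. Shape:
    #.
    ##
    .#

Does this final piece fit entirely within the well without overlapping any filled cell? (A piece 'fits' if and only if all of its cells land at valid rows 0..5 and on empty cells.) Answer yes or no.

Drop 1: I rot0 at col 0 lands with bottom-row=0; cleared 0 line(s) (total 0); column heights now [1 1 1 1 0 0 0], max=1
Drop 2: O rot0 at col 1 lands with bottom-row=1; cleared 0 line(s) (total 0); column heights now [1 3 3 1 0 0 0], max=3
Drop 3: L rot0 at col 1 lands with bottom-row=3; cleared 0 line(s) (total 0); column heights now [1 4 4 5 0 0 0], max=5
Test piece S rot1 at col 2 (width 2): heights before test = [1 4 4 5 0 0 0]; fits = False

Answer: no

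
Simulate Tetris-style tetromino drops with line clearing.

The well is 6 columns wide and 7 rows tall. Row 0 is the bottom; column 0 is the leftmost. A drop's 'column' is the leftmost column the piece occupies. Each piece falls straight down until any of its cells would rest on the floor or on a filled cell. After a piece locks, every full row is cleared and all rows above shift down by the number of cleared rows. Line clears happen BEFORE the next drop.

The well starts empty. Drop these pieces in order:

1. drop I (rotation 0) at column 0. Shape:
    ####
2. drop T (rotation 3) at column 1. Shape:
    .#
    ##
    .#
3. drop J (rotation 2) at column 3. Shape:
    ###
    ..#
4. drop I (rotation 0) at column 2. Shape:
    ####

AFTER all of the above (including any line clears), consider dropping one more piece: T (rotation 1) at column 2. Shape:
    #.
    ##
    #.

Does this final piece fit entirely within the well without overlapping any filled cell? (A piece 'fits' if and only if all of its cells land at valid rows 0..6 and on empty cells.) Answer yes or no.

Drop 1: I rot0 at col 0 lands with bottom-row=0; cleared 0 line(s) (total 0); column heights now [1 1 1 1 0 0], max=1
Drop 2: T rot3 at col 1 lands with bottom-row=1; cleared 0 line(s) (total 0); column heights now [1 3 4 1 0 0], max=4
Drop 3: J rot2 at col 3 lands with bottom-row=0; cleared 0 line(s) (total 0); column heights now [1 3 4 2 2 2], max=4
Drop 4: I rot0 at col 2 lands with bottom-row=4; cleared 0 line(s) (total 0); column heights now [1 3 5 5 5 5], max=5
Test piece T rot1 at col 2 (width 2): heights before test = [1 3 5 5 5 5]; fits = False

Answer: no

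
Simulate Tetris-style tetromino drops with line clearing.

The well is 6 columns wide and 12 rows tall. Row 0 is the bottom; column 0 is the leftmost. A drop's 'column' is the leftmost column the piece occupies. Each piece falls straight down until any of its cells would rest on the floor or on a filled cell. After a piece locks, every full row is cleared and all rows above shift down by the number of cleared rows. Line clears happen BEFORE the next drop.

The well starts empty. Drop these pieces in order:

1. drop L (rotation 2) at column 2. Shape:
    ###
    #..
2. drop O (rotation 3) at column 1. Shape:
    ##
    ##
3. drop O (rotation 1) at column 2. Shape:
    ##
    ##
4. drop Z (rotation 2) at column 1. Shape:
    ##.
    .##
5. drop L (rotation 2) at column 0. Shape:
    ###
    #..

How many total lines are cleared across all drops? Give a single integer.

Drop 1: L rot2 at col 2 lands with bottom-row=0; cleared 0 line(s) (total 0); column heights now [0 0 2 2 2 0], max=2
Drop 2: O rot3 at col 1 lands with bottom-row=2; cleared 0 line(s) (total 0); column heights now [0 4 4 2 2 0], max=4
Drop 3: O rot1 at col 2 lands with bottom-row=4; cleared 0 line(s) (total 0); column heights now [0 4 6 6 2 0], max=6
Drop 4: Z rot2 at col 1 lands with bottom-row=6; cleared 0 line(s) (total 0); column heights now [0 8 8 7 2 0], max=8
Drop 5: L rot2 at col 0 lands with bottom-row=7; cleared 0 line(s) (total 0); column heights now [9 9 9 7 2 0], max=9

Answer: 0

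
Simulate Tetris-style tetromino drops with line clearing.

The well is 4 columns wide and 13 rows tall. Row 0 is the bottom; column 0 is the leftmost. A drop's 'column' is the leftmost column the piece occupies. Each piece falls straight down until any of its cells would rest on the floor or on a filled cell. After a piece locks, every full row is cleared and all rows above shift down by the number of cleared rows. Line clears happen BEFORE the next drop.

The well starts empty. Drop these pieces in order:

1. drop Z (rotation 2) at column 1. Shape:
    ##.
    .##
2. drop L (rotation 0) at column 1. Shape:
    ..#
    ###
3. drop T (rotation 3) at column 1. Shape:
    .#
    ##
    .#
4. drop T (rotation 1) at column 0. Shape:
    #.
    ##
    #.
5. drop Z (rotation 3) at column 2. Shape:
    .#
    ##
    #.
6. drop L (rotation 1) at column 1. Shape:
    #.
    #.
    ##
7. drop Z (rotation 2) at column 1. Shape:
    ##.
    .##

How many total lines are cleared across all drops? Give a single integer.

Drop 1: Z rot2 at col 1 lands with bottom-row=0; cleared 0 line(s) (total 0); column heights now [0 2 2 1], max=2
Drop 2: L rot0 at col 1 lands with bottom-row=2; cleared 0 line(s) (total 0); column heights now [0 3 3 4], max=4
Drop 3: T rot3 at col 1 lands with bottom-row=3; cleared 0 line(s) (total 0); column heights now [0 5 6 4], max=6
Drop 4: T rot1 at col 0 lands with bottom-row=4; cleared 0 line(s) (total 0); column heights now [7 6 6 4], max=7
Drop 5: Z rot3 at col 2 lands with bottom-row=6; cleared 0 line(s) (total 0); column heights now [7 6 8 9], max=9
Drop 6: L rot1 at col 1 lands with bottom-row=8; cleared 0 line(s) (total 0); column heights now [7 11 9 9], max=11
Drop 7: Z rot2 at col 1 lands with bottom-row=10; cleared 0 line(s) (total 0); column heights now [7 12 12 11], max=12

Answer: 0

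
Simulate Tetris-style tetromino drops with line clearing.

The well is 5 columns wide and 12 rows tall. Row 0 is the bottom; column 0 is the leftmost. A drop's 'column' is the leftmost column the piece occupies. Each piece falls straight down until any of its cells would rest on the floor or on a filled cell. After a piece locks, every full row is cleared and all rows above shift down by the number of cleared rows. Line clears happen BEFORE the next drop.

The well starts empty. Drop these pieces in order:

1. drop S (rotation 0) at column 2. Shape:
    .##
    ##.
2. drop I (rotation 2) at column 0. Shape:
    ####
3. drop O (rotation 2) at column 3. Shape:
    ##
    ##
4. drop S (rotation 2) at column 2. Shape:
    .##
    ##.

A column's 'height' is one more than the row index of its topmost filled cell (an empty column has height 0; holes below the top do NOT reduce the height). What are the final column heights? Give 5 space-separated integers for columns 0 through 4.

Drop 1: S rot0 at col 2 lands with bottom-row=0; cleared 0 line(s) (total 0); column heights now [0 0 1 2 2], max=2
Drop 2: I rot2 at col 0 lands with bottom-row=2; cleared 0 line(s) (total 0); column heights now [3 3 3 3 2], max=3
Drop 3: O rot2 at col 3 lands with bottom-row=3; cleared 0 line(s) (total 0); column heights now [3 3 3 5 5], max=5
Drop 4: S rot2 at col 2 lands with bottom-row=5; cleared 0 line(s) (total 0); column heights now [3 3 6 7 7], max=7

Answer: 3 3 6 7 7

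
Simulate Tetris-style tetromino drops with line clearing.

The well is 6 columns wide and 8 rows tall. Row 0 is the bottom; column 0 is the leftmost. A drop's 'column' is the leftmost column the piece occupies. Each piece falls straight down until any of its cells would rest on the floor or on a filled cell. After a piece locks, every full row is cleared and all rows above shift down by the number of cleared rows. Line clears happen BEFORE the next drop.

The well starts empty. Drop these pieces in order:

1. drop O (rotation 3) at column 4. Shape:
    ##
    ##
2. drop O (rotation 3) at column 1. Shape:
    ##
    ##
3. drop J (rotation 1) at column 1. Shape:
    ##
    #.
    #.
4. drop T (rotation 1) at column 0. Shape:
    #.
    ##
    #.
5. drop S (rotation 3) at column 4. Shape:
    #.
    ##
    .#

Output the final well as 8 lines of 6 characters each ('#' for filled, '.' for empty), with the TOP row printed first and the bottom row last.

Answer: ......
#.....
##....
###.#.
.#..##
.#...#
.##.##
.##.##

Derivation:
Drop 1: O rot3 at col 4 lands with bottom-row=0; cleared 0 line(s) (total 0); column heights now [0 0 0 0 2 2], max=2
Drop 2: O rot3 at col 1 lands with bottom-row=0; cleared 0 line(s) (total 0); column heights now [0 2 2 0 2 2], max=2
Drop 3: J rot1 at col 1 lands with bottom-row=2; cleared 0 line(s) (total 0); column heights now [0 5 5 0 2 2], max=5
Drop 4: T rot1 at col 0 lands with bottom-row=4; cleared 0 line(s) (total 0); column heights now [7 6 5 0 2 2], max=7
Drop 5: S rot3 at col 4 lands with bottom-row=2; cleared 0 line(s) (total 0); column heights now [7 6 5 0 5 4], max=7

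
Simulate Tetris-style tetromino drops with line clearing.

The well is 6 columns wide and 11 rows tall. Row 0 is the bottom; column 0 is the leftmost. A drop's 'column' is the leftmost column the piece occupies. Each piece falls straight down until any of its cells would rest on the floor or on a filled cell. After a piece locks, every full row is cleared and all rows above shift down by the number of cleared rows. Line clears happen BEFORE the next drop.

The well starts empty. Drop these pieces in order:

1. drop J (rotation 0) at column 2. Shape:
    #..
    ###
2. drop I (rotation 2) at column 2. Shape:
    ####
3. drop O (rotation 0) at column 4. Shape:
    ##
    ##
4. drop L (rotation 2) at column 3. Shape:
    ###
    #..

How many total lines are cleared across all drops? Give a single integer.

Answer: 0

Derivation:
Drop 1: J rot0 at col 2 lands with bottom-row=0; cleared 0 line(s) (total 0); column heights now [0 0 2 1 1 0], max=2
Drop 2: I rot2 at col 2 lands with bottom-row=2; cleared 0 line(s) (total 0); column heights now [0 0 3 3 3 3], max=3
Drop 3: O rot0 at col 4 lands with bottom-row=3; cleared 0 line(s) (total 0); column heights now [0 0 3 3 5 5], max=5
Drop 4: L rot2 at col 3 lands with bottom-row=4; cleared 0 line(s) (total 0); column heights now [0 0 3 6 6 6], max=6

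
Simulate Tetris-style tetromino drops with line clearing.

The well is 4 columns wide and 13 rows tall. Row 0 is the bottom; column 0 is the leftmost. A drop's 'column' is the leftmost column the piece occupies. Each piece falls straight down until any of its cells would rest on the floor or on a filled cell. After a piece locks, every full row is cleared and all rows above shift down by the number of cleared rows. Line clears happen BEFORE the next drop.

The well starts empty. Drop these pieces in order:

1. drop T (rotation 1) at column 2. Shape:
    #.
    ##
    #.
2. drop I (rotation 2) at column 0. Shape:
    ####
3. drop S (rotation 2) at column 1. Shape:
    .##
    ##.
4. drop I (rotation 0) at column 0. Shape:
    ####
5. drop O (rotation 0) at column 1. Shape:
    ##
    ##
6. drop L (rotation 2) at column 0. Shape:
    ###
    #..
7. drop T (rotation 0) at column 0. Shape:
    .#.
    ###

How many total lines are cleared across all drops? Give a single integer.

Answer: 2

Derivation:
Drop 1: T rot1 at col 2 lands with bottom-row=0; cleared 0 line(s) (total 0); column heights now [0 0 3 2], max=3
Drop 2: I rot2 at col 0 lands with bottom-row=3; cleared 1 line(s) (total 1); column heights now [0 0 3 2], max=3
Drop 3: S rot2 at col 1 lands with bottom-row=3; cleared 0 line(s) (total 1); column heights now [0 4 5 5], max=5
Drop 4: I rot0 at col 0 lands with bottom-row=5; cleared 1 line(s) (total 2); column heights now [0 4 5 5], max=5
Drop 5: O rot0 at col 1 lands with bottom-row=5; cleared 0 line(s) (total 2); column heights now [0 7 7 5], max=7
Drop 6: L rot2 at col 0 lands with bottom-row=6; cleared 0 line(s) (total 2); column heights now [8 8 8 5], max=8
Drop 7: T rot0 at col 0 lands with bottom-row=8; cleared 0 line(s) (total 2); column heights now [9 10 9 5], max=10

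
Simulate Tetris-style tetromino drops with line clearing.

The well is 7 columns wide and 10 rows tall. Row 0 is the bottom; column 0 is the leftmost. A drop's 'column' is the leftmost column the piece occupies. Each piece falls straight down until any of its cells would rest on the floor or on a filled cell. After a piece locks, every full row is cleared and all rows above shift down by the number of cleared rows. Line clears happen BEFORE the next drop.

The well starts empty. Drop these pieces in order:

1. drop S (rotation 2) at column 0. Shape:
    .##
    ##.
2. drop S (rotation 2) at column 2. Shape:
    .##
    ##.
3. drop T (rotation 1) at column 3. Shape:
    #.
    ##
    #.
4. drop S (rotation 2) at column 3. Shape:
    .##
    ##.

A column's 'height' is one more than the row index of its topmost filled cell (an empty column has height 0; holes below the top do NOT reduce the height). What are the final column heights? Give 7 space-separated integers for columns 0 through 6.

Drop 1: S rot2 at col 0 lands with bottom-row=0; cleared 0 line(s) (total 0); column heights now [1 2 2 0 0 0 0], max=2
Drop 2: S rot2 at col 2 lands with bottom-row=2; cleared 0 line(s) (total 0); column heights now [1 2 3 4 4 0 0], max=4
Drop 3: T rot1 at col 3 lands with bottom-row=4; cleared 0 line(s) (total 0); column heights now [1 2 3 7 6 0 0], max=7
Drop 4: S rot2 at col 3 lands with bottom-row=7; cleared 0 line(s) (total 0); column heights now [1 2 3 8 9 9 0], max=9

Answer: 1 2 3 8 9 9 0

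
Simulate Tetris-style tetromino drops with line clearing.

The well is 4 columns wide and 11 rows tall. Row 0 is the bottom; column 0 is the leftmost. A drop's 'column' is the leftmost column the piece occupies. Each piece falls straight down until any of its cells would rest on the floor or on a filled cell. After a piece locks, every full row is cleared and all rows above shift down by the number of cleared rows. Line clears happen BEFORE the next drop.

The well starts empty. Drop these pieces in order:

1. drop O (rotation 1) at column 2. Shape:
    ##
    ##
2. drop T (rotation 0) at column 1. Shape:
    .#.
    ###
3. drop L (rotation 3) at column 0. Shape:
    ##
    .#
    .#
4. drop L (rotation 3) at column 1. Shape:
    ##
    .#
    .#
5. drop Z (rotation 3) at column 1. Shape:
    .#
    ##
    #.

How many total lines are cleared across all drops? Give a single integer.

Answer: 0

Derivation:
Drop 1: O rot1 at col 2 lands with bottom-row=0; cleared 0 line(s) (total 0); column heights now [0 0 2 2], max=2
Drop 2: T rot0 at col 1 lands with bottom-row=2; cleared 0 line(s) (total 0); column heights now [0 3 4 3], max=4
Drop 3: L rot3 at col 0 lands with bottom-row=3; cleared 0 line(s) (total 0); column heights now [6 6 4 3], max=6
Drop 4: L rot3 at col 1 lands with bottom-row=4; cleared 0 line(s) (total 0); column heights now [6 7 7 3], max=7
Drop 5: Z rot3 at col 1 lands with bottom-row=7; cleared 0 line(s) (total 0); column heights now [6 9 10 3], max=10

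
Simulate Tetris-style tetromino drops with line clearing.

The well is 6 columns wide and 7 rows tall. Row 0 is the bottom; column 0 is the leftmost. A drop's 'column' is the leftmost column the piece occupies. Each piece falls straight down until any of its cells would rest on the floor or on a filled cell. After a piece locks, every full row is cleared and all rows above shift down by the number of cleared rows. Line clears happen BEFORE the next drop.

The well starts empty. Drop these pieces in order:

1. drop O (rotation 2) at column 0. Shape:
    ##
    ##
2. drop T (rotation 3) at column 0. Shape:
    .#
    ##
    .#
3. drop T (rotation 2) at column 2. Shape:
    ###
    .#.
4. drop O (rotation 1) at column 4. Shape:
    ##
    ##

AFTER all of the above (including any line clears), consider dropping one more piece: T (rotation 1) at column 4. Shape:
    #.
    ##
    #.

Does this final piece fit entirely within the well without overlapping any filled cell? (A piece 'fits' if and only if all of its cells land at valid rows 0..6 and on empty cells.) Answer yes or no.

Answer: yes

Derivation:
Drop 1: O rot2 at col 0 lands with bottom-row=0; cleared 0 line(s) (total 0); column heights now [2 2 0 0 0 0], max=2
Drop 2: T rot3 at col 0 lands with bottom-row=2; cleared 0 line(s) (total 0); column heights now [4 5 0 0 0 0], max=5
Drop 3: T rot2 at col 2 lands with bottom-row=0; cleared 0 line(s) (total 0); column heights now [4 5 2 2 2 0], max=5
Drop 4: O rot1 at col 4 lands with bottom-row=2; cleared 0 line(s) (total 0); column heights now [4 5 2 2 4 4], max=5
Test piece T rot1 at col 4 (width 2): heights before test = [4 5 2 2 4 4]; fits = True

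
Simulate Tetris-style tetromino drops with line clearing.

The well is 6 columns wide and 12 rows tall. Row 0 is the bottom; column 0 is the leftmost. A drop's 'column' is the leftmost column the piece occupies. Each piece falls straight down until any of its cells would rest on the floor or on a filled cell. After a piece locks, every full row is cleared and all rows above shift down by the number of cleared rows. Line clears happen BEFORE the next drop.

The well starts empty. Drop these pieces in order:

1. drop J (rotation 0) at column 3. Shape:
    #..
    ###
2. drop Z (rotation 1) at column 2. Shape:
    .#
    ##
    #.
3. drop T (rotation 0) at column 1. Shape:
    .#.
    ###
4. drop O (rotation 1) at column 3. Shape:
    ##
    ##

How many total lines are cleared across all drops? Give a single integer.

Drop 1: J rot0 at col 3 lands with bottom-row=0; cleared 0 line(s) (total 0); column heights now [0 0 0 2 1 1], max=2
Drop 2: Z rot1 at col 2 lands with bottom-row=1; cleared 0 line(s) (total 0); column heights now [0 0 3 4 1 1], max=4
Drop 3: T rot0 at col 1 lands with bottom-row=4; cleared 0 line(s) (total 0); column heights now [0 5 6 5 1 1], max=6
Drop 4: O rot1 at col 3 lands with bottom-row=5; cleared 0 line(s) (total 0); column heights now [0 5 6 7 7 1], max=7

Answer: 0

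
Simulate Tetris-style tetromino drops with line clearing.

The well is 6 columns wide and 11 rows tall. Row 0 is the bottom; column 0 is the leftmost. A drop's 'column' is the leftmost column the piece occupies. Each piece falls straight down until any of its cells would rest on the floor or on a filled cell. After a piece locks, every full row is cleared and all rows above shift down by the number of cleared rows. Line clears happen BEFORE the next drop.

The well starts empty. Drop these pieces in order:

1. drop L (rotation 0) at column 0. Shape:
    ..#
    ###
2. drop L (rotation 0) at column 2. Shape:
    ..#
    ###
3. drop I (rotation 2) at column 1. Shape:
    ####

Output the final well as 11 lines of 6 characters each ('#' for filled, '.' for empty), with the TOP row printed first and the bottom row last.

Answer: ......
......
......
......
......
......
.####.
....#.
..###.
..#...
###...

Derivation:
Drop 1: L rot0 at col 0 lands with bottom-row=0; cleared 0 line(s) (total 0); column heights now [1 1 2 0 0 0], max=2
Drop 2: L rot0 at col 2 lands with bottom-row=2; cleared 0 line(s) (total 0); column heights now [1 1 3 3 4 0], max=4
Drop 3: I rot2 at col 1 lands with bottom-row=4; cleared 0 line(s) (total 0); column heights now [1 5 5 5 5 0], max=5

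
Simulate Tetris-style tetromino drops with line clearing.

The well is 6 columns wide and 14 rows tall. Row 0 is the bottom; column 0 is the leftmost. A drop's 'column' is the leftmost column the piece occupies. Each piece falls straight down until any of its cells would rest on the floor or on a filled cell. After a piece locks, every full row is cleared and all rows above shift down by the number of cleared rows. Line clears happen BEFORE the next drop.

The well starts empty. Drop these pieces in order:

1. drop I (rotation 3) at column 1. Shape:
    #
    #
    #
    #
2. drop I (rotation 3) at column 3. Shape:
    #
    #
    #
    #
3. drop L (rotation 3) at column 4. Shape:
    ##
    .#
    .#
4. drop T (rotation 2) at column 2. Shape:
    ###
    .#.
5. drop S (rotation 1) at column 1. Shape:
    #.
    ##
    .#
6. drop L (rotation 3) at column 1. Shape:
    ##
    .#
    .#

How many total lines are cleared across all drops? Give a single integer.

Answer: 0

Derivation:
Drop 1: I rot3 at col 1 lands with bottom-row=0; cleared 0 line(s) (total 0); column heights now [0 4 0 0 0 0], max=4
Drop 2: I rot3 at col 3 lands with bottom-row=0; cleared 0 line(s) (total 0); column heights now [0 4 0 4 0 0], max=4
Drop 3: L rot3 at col 4 lands with bottom-row=0; cleared 0 line(s) (total 0); column heights now [0 4 0 4 3 3], max=4
Drop 4: T rot2 at col 2 lands with bottom-row=4; cleared 0 line(s) (total 0); column heights now [0 4 6 6 6 3], max=6
Drop 5: S rot1 at col 1 lands with bottom-row=6; cleared 0 line(s) (total 0); column heights now [0 9 8 6 6 3], max=9
Drop 6: L rot3 at col 1 lands with bottom-row=8; cleared 0 line(s) (total 0); column heights now [0 11 11 6 6 3], max=11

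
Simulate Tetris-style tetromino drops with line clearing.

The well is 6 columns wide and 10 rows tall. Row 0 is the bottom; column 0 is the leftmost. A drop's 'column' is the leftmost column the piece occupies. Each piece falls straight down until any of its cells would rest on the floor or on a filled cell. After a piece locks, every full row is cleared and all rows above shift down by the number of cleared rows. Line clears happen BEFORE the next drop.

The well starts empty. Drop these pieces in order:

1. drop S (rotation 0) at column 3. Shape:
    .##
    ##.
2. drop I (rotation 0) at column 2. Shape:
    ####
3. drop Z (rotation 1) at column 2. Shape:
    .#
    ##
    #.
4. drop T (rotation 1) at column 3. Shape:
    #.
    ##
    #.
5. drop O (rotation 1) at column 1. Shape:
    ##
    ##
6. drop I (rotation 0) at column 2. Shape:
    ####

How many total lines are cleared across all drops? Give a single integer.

Answer: 0

Derivation:
Drop 1: S rot0 at col 3 lands with bottom-row=0; cleared 0 line(s) (total 0); column heights now [0 0 0 1 2 2], max=2
Drop 2: I rot0 at col 2 lands with bottom-row=2; cleared 0 line(s) (total 0); column heights now [0 0 3 3 3 3], max=3
Drop 3: Z rot1 at col 2 lands with bottom-row=3; cleared 0 line(s) (total 0); column heights now [0 0 5 6 3 3], max=6
Drop 4: T rot1 at col 3 lands with bottom-row=6; cleared 0 line(s) (total 0); column heights now [0 0 5 9 8 3], max=9
Drop 5: O rot1 at col 1 lands with bottom-row=5; cleared 0 line(s) (total 0); column heights now [0 7 7 9 8 3], max=9
Drop 6: I rot0 at col 2 lands with bottom-row=9; cleared 0 line(s) (total 0); column heights now [0 7 10 10 10 10], max=10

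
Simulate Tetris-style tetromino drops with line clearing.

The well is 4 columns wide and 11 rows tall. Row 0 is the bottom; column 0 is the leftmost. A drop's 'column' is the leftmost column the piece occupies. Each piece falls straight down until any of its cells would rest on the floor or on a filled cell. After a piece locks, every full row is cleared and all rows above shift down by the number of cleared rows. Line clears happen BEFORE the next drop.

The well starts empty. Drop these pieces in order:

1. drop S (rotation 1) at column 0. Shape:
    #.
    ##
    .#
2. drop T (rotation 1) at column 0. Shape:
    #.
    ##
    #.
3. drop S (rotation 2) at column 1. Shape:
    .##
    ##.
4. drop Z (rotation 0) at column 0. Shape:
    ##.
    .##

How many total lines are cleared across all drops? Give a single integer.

Drop 1: S rot1 at col 0 lands with bottom-row=0; cleared 0 line(s) (total 0); column heights now [3 2 0 0], max=3
Drop 2: T rot1 at col 0 lands with bottom-row=3; cleared 0 line(s) (total 0); column heights now [6 5 0 0], max=6
Drop 3: S rot2 at col 1 lands with bottom-row=5; cleared 0 line(s) (total 0); column heights now [6 6 7 7], max=7
Drop 4: Z rot0 at col 0 lands with bottom-row=7; cleared 0 line(s) (total 0); column heights now [9 9 8 7], max=9

Answer: 0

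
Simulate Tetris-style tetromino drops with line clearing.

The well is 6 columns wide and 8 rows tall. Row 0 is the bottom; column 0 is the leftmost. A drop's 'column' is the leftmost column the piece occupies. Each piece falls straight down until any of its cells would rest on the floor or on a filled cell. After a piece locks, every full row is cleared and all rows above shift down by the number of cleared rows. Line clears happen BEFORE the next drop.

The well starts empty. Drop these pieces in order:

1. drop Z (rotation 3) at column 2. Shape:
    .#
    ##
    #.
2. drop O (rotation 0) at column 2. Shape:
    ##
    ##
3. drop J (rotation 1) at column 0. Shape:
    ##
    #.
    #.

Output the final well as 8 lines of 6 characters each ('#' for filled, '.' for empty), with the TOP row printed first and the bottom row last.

Drop 1: Z rot3 at col 2 lands with bottom-row=0; cleared 0 line(s) (total 0); column heights now [0 0 2 3 0 0], max=3
Drop 2: O rot0 at col 2 lands with bottom-row=3; cleared 0 line(s) (total 0); column heights now [0 0 5 5 0 0], max=5
Drop 3: J rot1 at col 0 lands with bottom-row=0; cleared 0 line(s) (total 0); column heights now [3 3 5 5 0 0], max=5

Answer: ......
......
......
..##..
..##..
##.#..
#.##..
#.#...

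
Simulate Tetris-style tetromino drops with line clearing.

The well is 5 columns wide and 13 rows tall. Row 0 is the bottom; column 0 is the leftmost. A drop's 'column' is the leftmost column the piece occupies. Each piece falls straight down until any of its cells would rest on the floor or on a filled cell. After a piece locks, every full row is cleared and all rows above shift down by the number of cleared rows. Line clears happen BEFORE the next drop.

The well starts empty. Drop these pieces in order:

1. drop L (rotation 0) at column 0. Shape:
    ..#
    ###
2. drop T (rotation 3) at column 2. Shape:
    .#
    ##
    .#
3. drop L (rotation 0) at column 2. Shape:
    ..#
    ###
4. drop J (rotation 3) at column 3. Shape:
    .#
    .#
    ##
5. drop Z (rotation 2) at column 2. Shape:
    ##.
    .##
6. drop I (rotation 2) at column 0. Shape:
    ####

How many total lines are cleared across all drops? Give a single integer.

Drop 1: L rot0 at col 0 lands with bottom-row=0; cleared 0 line(s) (total 0); column heights now [1 1 2 0 0], max=2
Drop 2: T rot3 at col 2 lands with bottom-row=1; cleared 0 line(s) (total 0); column heights now [1 1 3 4 0], max=4
Drop 3: L rot0 at col 2 lands with bottom-row=4; cleared 0 line(s) (total 0); column heights now [1 1 5 5 6], max=6
Drop 4: J rot3 at col 3 lands with bottom-row=6; cleared 0 line(s) (total 0); column heights now [1 1 5 7 9], max=9
Drop 5: Z rot2 at col 2 lands with bottom-row=9; cleared 0 line(s) (total 0); column heights now [1 1 11 11 10], max=11
Drop 6: I rot2 at col 0 lands with bottom-row=11; cleared 0 line(s) (total 0); column heights now [12 12 12 12 10], max=12

Answer: 0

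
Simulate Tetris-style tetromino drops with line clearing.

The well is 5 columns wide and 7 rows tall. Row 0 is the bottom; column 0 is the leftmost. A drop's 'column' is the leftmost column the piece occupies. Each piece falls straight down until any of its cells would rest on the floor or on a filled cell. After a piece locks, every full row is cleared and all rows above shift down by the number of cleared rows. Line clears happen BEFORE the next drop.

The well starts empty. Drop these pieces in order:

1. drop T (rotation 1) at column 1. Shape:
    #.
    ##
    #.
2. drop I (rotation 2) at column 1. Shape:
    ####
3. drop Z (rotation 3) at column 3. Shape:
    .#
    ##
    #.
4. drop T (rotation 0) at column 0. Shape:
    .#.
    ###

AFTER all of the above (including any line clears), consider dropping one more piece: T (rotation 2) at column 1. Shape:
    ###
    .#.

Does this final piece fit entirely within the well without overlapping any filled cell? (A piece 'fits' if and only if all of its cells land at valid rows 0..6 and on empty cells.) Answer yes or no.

Answer: yes

Derivation:
Drop 1: T rot1 at col 1 lands with bottom-row=0; cleared 0 line(s) (total 0); column heights now [0 3 2 0 0], max=3
Drop 2: I rot2 at col 1 lands with bottom-row=3; cleared 0 line(s) (total 0); column heights now [0 4 4 4 4], max=4
Drop 3: Z rot3 at col 3 lands with bottom-row=4; cleared 0 line(s) (total 0); column heights now [0 4 4 6 7], max=7
Drop 4: T rot0 at col 0 lands with bottom-row=4; cleared 0 line(s) (total 0); column heights now [5 6 5 6 7], max=7
Test piece T rot2 at col 1 (width 3): heights before test = [5 6 5 6 7]; fits = True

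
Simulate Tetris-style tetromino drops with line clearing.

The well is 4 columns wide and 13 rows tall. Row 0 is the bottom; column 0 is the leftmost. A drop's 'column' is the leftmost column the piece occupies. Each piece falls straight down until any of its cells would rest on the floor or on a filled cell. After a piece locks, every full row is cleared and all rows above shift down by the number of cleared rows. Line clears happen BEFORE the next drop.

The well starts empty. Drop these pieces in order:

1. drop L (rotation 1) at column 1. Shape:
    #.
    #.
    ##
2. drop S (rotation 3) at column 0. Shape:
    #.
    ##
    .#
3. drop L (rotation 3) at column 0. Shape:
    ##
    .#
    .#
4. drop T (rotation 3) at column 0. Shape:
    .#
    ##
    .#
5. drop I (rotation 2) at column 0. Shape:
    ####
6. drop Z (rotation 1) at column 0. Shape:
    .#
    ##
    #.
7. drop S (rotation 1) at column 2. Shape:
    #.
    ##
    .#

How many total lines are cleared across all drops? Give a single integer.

Drop 1: L rot1 at col 1 lands with bottom-row=0; cleared 0 line(s) (total 0); column heights now [0 3 1 0], max=3
Drop 2: S rot3 at col 0 lands with bottom-row=3; cleared 0 line(s) (total 0); column heights now [6 5 1 0], max=6
Drop 3: L rot3 at col 0 lands with bottom-row=5; cleared 0 line(s) (total 0); column heights now [8 8 1 0], max=8
Drop 4: T rot3 at col 0 lands with bottom-row=8; cleared 0 line(s) (total 0); column heights now [10 11 1 0], max=11
Drop 5: I rot2 at col 0 lands with bottom-row=11; cleared 1 line(s) (total 1); column heights now [10 11 1 0], max=11
Drop 6: Z rot1 at col 0 lands with bottom-row=10; cleared 0 line(s) (total 1); column heights now [12 13 1 0], max=13
Drop 7: S rot1 at col 2 lands with bottom-row=0; cleared 0 line(s) (total 1); column heights now [12 13 3 2], max=13

Answer: 1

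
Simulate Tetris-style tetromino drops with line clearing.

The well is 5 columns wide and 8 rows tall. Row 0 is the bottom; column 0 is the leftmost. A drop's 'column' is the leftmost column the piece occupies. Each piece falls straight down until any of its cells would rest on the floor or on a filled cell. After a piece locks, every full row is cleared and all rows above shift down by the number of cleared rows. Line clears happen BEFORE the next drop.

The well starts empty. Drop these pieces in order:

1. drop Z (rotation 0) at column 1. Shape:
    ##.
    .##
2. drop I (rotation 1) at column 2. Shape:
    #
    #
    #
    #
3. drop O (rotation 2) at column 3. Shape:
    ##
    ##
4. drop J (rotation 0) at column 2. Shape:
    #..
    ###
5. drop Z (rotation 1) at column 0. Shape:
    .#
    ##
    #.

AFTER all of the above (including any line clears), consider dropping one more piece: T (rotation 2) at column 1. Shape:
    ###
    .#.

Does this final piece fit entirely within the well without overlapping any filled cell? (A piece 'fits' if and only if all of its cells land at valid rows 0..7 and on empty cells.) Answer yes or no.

Drop 1: Z rot0 at col 1 lands with bottom-row=0; cleared 0 line(s) (total 0); column heights now [0 2 2 1 0], max=2
Drop 2: I rot1 at col 2 lands with bottom-row=2; cleared 0 line(s) (total 0); column heights now [0 2 6 1 0], max=6
Drop 3: O rot2 at col 3 lands with bottom-row=1; cleared 0 line(s) (total 0); column heights now [0 2 6 3 3], max=6
Drop 4: J rot0 at col 2 lands with bottom-row=6; cleared 0 line(s) (total 0); column heights now [0 2 8 7 7], max=8
Drop 5: Z rot1 at col 0 lands with bottom-row=1; cleared 2 line(s) (total 2); column heights now [0 2 6 5 5], max=6
Test piece T rot2 at col 1 (width 3): heights before test = [0 2 6 5 5]; fits = True

Answer: yes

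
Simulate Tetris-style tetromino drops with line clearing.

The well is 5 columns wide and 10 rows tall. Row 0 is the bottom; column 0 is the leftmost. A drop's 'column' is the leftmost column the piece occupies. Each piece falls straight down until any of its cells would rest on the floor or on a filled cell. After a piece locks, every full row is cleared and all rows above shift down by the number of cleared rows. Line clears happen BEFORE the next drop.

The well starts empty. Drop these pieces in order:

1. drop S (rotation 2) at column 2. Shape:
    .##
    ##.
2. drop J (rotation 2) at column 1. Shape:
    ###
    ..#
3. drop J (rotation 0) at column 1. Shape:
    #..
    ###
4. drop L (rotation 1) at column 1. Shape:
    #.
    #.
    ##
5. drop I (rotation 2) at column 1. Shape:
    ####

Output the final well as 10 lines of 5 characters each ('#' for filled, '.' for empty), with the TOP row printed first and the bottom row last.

Answer: .####
.#...
.#...
.##..
.#...
.###.
.###.
...#.
...##
..##.

Derivation:
Drop 1: S rot2 at col 2 lands with bottom-row=0; cleared 0 line(s) (total 0); column heights now [0 0 1 2 2], max=2
Drop 2: J rot2 at col 1 lands with bottom-row=2; cleared 0 line(s) (total 0); column heights now [0 4 4 4 2], max=4
Drop 3: J rot0 at col 1 lands with bottom-row=4; cleared 0 line(s) (total 0); column heights now [0 6 5 5 2], max=6
Drop 4: L rot1 at col 1 lands with bottom-row=6; cleared 0 line(s) (total 0); column heights now [0 9 7 5 2], max=9
Drop 5: I rot2 at col 1 lands with bottom-row=9; cleared 0 line(s) (total 0); column heights now [0 10 10 10 10], max=10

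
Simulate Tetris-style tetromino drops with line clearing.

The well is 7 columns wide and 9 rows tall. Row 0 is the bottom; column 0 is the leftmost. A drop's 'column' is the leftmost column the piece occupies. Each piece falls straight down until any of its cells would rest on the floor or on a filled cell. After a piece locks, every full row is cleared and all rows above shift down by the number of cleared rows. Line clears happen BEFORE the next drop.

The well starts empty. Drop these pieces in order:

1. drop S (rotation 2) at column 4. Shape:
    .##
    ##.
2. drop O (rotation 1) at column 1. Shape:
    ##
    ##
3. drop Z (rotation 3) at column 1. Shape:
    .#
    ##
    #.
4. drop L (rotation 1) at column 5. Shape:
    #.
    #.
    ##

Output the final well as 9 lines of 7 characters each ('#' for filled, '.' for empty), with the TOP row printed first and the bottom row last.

Answer: .......
.......
.......
.......
..#..#.
.##..#.
.#...##
.##..##
.##.##.

Derivation:
Drop 1: S rot2 at col 4 lands with bottom-row=0; cleared 0 line(s) (total 0); column heights now [0 0 0 0 1 2 2], max=2
Drop 2: O rot1 at col 1 lands with bottom-row=0; cleared 0 line(s) (total 0); column heights now [0 2 2 0 1 2 2], max=2
Drop 3: Z rot3 at col 1 lands with bottom-row=2; cleared 0 line(s) (total 0); column heights now [0 4 5 0 1 2 2], max=5
Drop 4: L rot1 at col 5 lands with bottom-row=2; cleared 0 line(s) (total 0); column heights now [0 4 5 0 1 5 3], max=5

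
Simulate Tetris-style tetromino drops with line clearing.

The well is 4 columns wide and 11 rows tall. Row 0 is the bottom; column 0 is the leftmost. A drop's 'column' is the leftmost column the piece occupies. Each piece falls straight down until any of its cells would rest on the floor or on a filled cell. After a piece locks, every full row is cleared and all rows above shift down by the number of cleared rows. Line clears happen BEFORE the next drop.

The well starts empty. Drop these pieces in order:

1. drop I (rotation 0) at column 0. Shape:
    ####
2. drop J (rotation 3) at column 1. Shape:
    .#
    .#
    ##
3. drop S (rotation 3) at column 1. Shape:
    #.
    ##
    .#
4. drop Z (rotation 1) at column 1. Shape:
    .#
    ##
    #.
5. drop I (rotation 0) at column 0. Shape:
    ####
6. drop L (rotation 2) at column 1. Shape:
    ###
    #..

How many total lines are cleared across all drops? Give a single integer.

Drop 1: I rot0 at col 0 lands with bottom-row=0; cleared 1 line(s) (total 1); column heights now [0 0 0 0], max=0
Drop 2: J rot3 at col 1 lands with bottom-row=0; cleared 0 line(s) (total 1); column heights now [0 1 3 0], max=3
Drop 3: S rot3 at col 1 lands with bottom-row=3; cleared 0 line(s) (total 1); column heights now [0 6 5 0], max=6
Drop 4: Z rot1 at col 1 lands with bottom-row=6; cleared 0 line(s) (total 1); column heights now [0 8 9 0], max=9
Drop 5: I rot0 at col 0 lands with bottom-row=9; cleared 1 line(s) (total 2); column heights now [0 8 9 0], max=9
Drop 6: L rot2 at col 1 lands with bottom-row=8; cleared 0 line(s) (total 2); column heights now [0 10 10 10], max=10

Answer: 2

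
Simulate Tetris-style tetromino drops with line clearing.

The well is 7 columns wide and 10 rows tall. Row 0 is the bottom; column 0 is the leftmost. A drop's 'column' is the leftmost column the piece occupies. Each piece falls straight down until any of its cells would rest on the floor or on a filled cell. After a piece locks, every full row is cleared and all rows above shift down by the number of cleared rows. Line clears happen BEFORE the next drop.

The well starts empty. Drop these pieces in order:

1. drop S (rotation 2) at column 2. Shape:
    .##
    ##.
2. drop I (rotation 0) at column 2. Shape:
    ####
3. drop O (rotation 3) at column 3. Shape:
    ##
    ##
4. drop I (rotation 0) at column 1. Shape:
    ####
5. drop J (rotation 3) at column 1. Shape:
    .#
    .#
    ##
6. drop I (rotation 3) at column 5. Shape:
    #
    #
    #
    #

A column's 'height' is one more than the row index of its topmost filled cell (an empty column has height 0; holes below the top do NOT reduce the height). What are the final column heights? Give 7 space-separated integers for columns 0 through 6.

Answer: 0 7 9 6 6 7 0

Derivation:
Drop 1: S rot2 at col 2 lands with bottom-row=0; cleared 0 line(s) (total 0); column heights now [0 0 1 2 2 0 0], max=2
Drop 2: I rot0 at col 2 lands with bottom-row=2; cleared 0 line(s) (total 0); column heights now [0 0 3 3 3 3 0], max=3
Drop 3: O rot3 at col 3 lands with bottom-row=3; cleared 0 line(s) (total 0); column heights now [0 0 3 5 5 3 0], max=5
Drop 4: I rot0 at col 1 lands with bottom-row=5; cleared 0 line(s) (total 0); column heights now [0 6 6 6 6 3 0], max=6
Drop 5: J rot3 at col 1 lands with bottom-row=6; cleared 0 line(s) (total 0); column heights now [0 7 9 6 6 3 0], max=9
Drop 6: I rot3 at col 5 lands with bottom-row=3; cleared 0 line(s) (total 0); column heights now [0 7 9 6 6 7 0], max=9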